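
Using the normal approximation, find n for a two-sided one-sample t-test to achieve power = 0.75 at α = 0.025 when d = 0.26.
n = 126

Sample size formula (one-sample t-test, normal approximation):
n = ((z_{α/2} + z_β) / d)²

z_{α/2} = 2.241 (for α = 0.025, two-sided)
z_β = 0.674 (for power = 0.75)
d = 0.26

n = ((2.241 + 0.674) / 0.26)²
n = (11.212)²
n ≈ 125.71
Round up to the next whole number: n = 126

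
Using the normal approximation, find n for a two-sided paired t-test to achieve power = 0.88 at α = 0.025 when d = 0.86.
n = 16 pairs

Sample size formula (paired t-test, normal approximation):
n = ((z_{α/2} + z_β) / d)²

z_{α/2} = 2.241 (for α = 0.025, two-sided)
z_β = 1.175 (for power = 0.88)
d = 0.86

n = ((2.241 + 1.175) / 0.86)²
n = (3.972)²
n ≈ 15.78
Round up to the next whole number: n = 16 pairs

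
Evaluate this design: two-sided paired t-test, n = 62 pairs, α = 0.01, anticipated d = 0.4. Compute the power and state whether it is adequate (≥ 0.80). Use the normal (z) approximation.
Power ≈ 0.72; the study is underpowered (power < 0.80)

Power calculation (paired t-test, normal approximation):
z_β = d · √n - z_{α/2}
z_β = 0.4 · √62 - 2.576
z_β = 0.4 · 7.874 - 2.576
z_β = 0.574

Power = Φ(z_β) = Φ(0.574) ≈ 0.717

Effect size d = 0.4 is small by Cohen's convention (0.2/0.5/0.8).

Threshold: power ≥ 0.80 is conventionally adequate.
Power ≈ 0.72 → the study is underpowered (power < 0.80).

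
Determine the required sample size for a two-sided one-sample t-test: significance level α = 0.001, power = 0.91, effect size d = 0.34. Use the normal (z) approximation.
n = 186

Sample size formula (one-sample t-test, normal approximation):
n = ((z_{α/2} + z_β) / d)²

z_{α/2} = 3.291 (for α = 0.001, two-sided)
z_β = 1.341 (for power = 0.91)
d = 0.34

n = ((3.291 + 1.341) / 0.34)²
n = (13.624)²
n ≈ 185.61
Round up to the next whole number: n = 186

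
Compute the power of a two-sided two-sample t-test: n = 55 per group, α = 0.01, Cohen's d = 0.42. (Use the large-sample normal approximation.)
Power ≈ 0.35

Power calculation (two-sample t-test, normal approximation):
z_β = d · √(n/2) - z_{α/2}
z_β = 0.42 · √(55/2) - 2.576
z_β = 0.42 · 5.244 - 2.576
z_β = -0.373

Power = Φ(z_β) = Φ(-0.373) ≈ 0.354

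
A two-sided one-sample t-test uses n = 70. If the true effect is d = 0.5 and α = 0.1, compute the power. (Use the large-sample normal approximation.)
Power ≈ 0.99

Power calculation (one-sample t-test, normal approximation):
z_β = d · √n - z_{α/2}
z_β = 0.5 · √70 - 1.645
z_β = 0.5 · 8.367 - 1.645
z_β = 2.538

Power = Φ(z_β) = Φ(2.538) ≈ 0.994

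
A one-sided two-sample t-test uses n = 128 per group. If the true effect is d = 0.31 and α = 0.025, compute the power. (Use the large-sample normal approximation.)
Power ≈ 0.70

Power calculation (two-sample t-test, normal approximation):
z_β = d · √(n/2) - z_α
z_β = 0.31 · √(128/2) - 1.960
z_β = 0.31 · 8.000 - 1.960
z_β = 0.520

Power = Φ(z_β) = Φ(0.520) ≈ 0.698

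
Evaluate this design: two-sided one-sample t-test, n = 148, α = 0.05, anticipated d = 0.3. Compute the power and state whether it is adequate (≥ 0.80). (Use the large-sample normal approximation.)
Power ≈ 0.95; the study is adequately powered (power ≥ 0.80)

Power calculation (one-sample t-test, normal approximation):
z_β = d · √n - z_{α/2}
z_β = 0.3 · √148 - 1.960
z_β = 0.3 · 12.166 - 1.960
z_β = 1.690

Power = Φ(z_β) = Φ(1.690) ≈ 0.954

Effect size d = 0.3 is small by Cohen's convention (0.2/0.5/0.8).

Threshold: power ≥ 0.80 is conventionally adequate.
Power ≈ 0.95 → the study is adequately powered (power ≥ 0.80).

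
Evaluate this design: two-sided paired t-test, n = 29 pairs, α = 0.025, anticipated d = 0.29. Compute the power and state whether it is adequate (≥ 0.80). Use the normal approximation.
Power ≈ 0.25; the study is underpowered (power < 0.80)

Power calculation (paired t-test, normal approximation):
z_β = d · √n - z_{α/2}
z_β = 0.29 · √29 - 2.241
z_β = 0.29 · 5.385 - 2.241
z_β = -0.680

Power = Φ(z_β) = Φ(-0.680) ≈ 0.248

Effect size d = 0.29 is small by Cohen's convention (0.2/0.5/0.8).

Threshold: power ≥ 0.80 is conventionally adequate.
Power ≈ 0.25 → the study is underpowered (power < 0.80).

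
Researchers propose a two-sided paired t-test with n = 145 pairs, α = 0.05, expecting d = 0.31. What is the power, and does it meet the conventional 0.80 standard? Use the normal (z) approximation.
Power ≈ 0.96; the study is adequately powered (power ≥ 0.80)

Power calculation (paired t-test, normal approximation):
z_β = d · √n - z_{α/2}
z_β = 0.31 · √145 - 1.960
z_β = 0.31 · 12.042 - 1.960
z_β = 1.773

Power = Φ(z_β) = Φ(1.773) ≈ 0.962

Effect size d = 0.31 is small by Cohen's convention (0.2/0.5/0.8).

Threshold: power ≥ 0.80 is conventionally adequate.
Power ≈ 0.96 → the study is adequately powered (power ≥ 0.80).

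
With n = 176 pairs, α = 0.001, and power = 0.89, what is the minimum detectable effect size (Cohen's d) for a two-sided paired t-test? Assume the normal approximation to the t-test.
d ≈ 0.34

Minimum detectable effect (paired t-test, normal approximation):
d = (z_{α/2} + z_β) / √n
d = (3.291 + 1.227) / √176
d = 4.517 / 13.266
d ≈ 0.34

By Cohen's convention (0.2 small / 0.5 medium / 0.8 large): small effect.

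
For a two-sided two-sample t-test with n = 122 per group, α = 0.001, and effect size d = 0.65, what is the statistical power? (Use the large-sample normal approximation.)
Power ≈ 0.96

Power calculation (two-sample t-test, normal approximation):
z_β = d · √(n/2) - z_{α/2}
z_β = 0.65 · √(122/2) - 3.291
z_β = 0.65 · 7.810 - 3.291
z_β = 1.786

Power = Φ(z_β) = Φ(1.786) ≈ 0.963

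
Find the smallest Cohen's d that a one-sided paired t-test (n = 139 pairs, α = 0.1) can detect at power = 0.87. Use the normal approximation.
d ≈ 0.20

Minimum detectable effect (paired t-test, normal approximation):
d = (z_α + z_β) / √n
d = (1.282 + 1.126) / √139
d = 2.408 / 11.790
d ≈ 0.20

By Cohen's convention (0.2 small / 0.5 medium / 0.8 large): small effect.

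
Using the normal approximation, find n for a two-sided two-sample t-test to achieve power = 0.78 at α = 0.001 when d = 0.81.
n = 51 per group

Sample size formula (two-sample t-test, normal approximation):
n = 2 · ((z_{α/2} + z_β) / d)²

z_{α/2} = 3.291 (for α = 0.001, two-sided)
z_β = 0.772 (for power = 0.78)
d = 0.81

n = 2 · ((3.291 + 0.772) / 0.81)²
n = 2 · (5.016)²
n ≈ 50.32
Round up to the next whole number: n = 51 per group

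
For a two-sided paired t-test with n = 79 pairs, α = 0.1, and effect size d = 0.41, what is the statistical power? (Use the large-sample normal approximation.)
Power ≈ 0.98

Power calculation (paired t-test, normal approximation):
z_β = d · √n - z_{α/2}
z_β = 0.41 · √79 - 1.645
z_β = 0.41 · 8.888 - 1.645
z_β = 1.999

Power = Φ(z_β) = Φ(1.999) ≈ 0.977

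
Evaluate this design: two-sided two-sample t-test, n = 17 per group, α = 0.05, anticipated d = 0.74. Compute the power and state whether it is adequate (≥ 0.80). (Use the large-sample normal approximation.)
Power ≈ 0.58; the study is underpowered (power < 0.80)

Power calculation (two-sample t-test, normal approximation):
z_β = d · √(n/2) - z_{α/2}
z_β = 0.74 · √(17/2) - 1.960
z_β = 0.74 · 2.915 - 1.960
z_β = 0.197

Power = Φ(z_β) = Φ(0.197) ≈ 0.578

Effect size d = 0.74 is medium by Cohen's convention (0.2/0.5/0.8).

Threshold: power ≥ 0.80 is conventionally adequate.
Power ≈ 0.58 → the study is underpowered (power < 0.80).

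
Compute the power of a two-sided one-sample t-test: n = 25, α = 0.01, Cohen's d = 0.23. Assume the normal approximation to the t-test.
Power ≈ 0.08

Power calculation (one-sample t-test, normal approximation):
z_β = d · √n - z_{α/2}
z_β = 0.23 · √25 - 2.576
z_β = 0.23 · 5.000 - 2.576
z_β = -1.426

Power = Φ(z_β) = Φ(-1.426) ≈ 0.077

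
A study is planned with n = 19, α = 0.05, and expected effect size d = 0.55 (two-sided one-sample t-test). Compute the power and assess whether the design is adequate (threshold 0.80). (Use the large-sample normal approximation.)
Power ≈ 0.67; the study is underpowered (power < 0.80)

Power calculation (one-sample t-test, normal approximation):
z_β = d · √n - z_{α/2}
z_β = 0.55 · √19 - 1.960
z_β = 0.55 · 4.359 - 1.960
z_β = 0.437

Power = Φ(z_β) = Φ(0.437) ≈ 0.669

Effect size d = 0.55 is medium by Cohen's convention (0.2/0.5/0.8).

Threshold: power ≥ 0.80 is conventionally adequate.
Power ≈ 0.67 → the study is underpowered (power < 0.80).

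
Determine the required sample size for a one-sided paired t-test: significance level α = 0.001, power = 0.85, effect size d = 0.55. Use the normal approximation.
n = 57 pairs

Sample size formula (paired t-test, normal approximation):
n = ((z_α + z_β) / d)²

z_α = 3.090 (for α = 0.001, one-sided)
z_β = 1.036 (for power = 0.85)
d = 0.55

n = ((3.090 + 1.036) / 0.55)²
n = (7.502)²
n ≈ 56.28
Round up to the next whole number: n = 57 pairs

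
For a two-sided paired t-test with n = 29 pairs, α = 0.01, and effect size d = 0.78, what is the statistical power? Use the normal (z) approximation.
Power ≈ 0.95

Power calculation (paired t-test, normal approximation):
z_β = d · √n - z_{α/2}
z_β = 0.78 · √29 - 2.576
z_β = 0.78 · 5.385 - 2.576
z_β = 1.625

Power = Φ(z_β) = Φ(1.625) ≈ 0.948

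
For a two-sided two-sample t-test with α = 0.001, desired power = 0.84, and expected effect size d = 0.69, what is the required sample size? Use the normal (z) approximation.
n = 78 per group

Sample size formula (two-sample t-test, normal approximation):
n = 2 · ((z_{α/2} + z_β) / d)²

z_{α/2} = 3.291 (for α = 0.001, two-sided)
z_β = 0.994 (for power = 0.84)
d = 0.69

n = 2 · ((3.291 + 0.994) / 0.69)²
n = 2 · (6.210)²
n ≈ 77.13
Round up to the next whole number: n = 78 per group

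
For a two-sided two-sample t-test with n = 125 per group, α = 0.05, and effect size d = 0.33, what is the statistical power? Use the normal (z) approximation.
Power ≈ 0.74

Power calculation (two-sample t-test, normal approximation):
z_β = d · √(n/2) - z_{α/2}
z_β = 0.33 · √(125/2) - 1.960
z_β = 0.33 · 7.906 - 1.960
z_β = 0.649

Power = Φ(z_β) = Φ(0.649) ≈ 0.742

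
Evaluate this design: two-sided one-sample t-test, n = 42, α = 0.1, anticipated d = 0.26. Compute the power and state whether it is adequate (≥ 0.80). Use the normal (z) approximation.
Power ≈ 0.52; the study is underpowered (power < 0.80)

Power calculation (one-sample t-test, normal approximation):
z_β = d · √n - z_{α/2}
z_β = 0.26 · √42 - 1.645
z_β = 0.26 · 6.481 - 1.645
z_β = 0.040

Power = Φ(z_β) = Φ(0.040) ≈ 0.516

Effect size d = 0.26 is small by Cohen's convention (0.2/0.5/0.8).

Threshold: power ≥ 0.80 is conventionally adequate.
Power ≈ 0.52 → the study is underpowered (power < 0.80).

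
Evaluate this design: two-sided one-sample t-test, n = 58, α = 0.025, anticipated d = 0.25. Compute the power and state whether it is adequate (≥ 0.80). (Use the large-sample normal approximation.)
Power ≈ 0.37; the study is underpowered (power < 0.80)

Power calculation (one-sample t-test, normal approximation):
z_β = d · √n - z_{α/2}
z_β = 0.25 · √58 - 2.241
z_β = 0.25 · 7.616 - 2.241
z_β = -0.337

Power = Φ(z_β) = Φ(-0.337) ≈ 0.368

Effect size d = 0.25 is small by Cohen's convention (0.2/0.5/0.8).

Threshold: power ≥ 0.80 is conventionally adequate.
Power ≈ 0.37 → the study is underpowered (power < 0.80).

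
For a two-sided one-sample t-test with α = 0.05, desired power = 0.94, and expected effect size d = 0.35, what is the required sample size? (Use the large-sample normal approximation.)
n = 101

Sample size formula (one-sample t-test, normal approximation):
n = ((z_{α/2} + z_β) / d)²

z_{α/2} = 1.960 (for α = 0.05, two-sided)
z_β = 1.555 (for power = 0.94)
d = 0.35

n = ((1.960 + 1.555) / 0.35)²
n = (10.043)²
n ≈ 100.86
Round up to the next whole number: n = 101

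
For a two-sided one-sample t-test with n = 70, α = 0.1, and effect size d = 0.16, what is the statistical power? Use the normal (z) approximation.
Power ≈ 0.38

Power calculation (one-sample t-test, normal approximation):
z_β = d · √n - z_{α/2}
z_β = 0.16 · √70 - 1.645
z_β = 0.16 · 8.367 - 1.645
z_β = -0.306

Power = Φ(z_β) = Φ(-0.306) ≈ 0.380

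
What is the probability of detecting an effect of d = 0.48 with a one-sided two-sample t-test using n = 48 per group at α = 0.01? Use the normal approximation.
Power ≈ 0.51

Power calculation (two-sample t-test, normal approximation):
z_β = d · √(n/2) - z_α
z_β = 0.48 · √(48/2) - 2.326
z_β = 0.48 · 4.899 - 2.326
z_β = 0.025

Power = Φ(z_β) = Φ(0.025) ≈ 0.510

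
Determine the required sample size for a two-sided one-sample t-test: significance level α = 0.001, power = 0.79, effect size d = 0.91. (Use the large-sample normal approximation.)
n = 21

Sample size formula (one-sample t-test, normal approximation):
n = ((z_{α/2} + z_β) / d)²

z_{α/2} = 3.291 (for α = 0.001, two-sided)
z_β = 0.806 (for power = 0.79)
d = 0.91

n = ((3.291 + 0.806) / 0.91)²
n = (4.502)²
n ≈ 20.27
Round up to the next whole number: n = 21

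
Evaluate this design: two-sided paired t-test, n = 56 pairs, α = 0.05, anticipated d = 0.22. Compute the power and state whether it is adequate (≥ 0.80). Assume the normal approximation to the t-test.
Power ≈ 0.38; the study is underpowered (power < 0.80)

Power calculation (paired t-test, normal approximation):
z_β = d · √n - z_{α/2}
z_β = 0.22 · √56 - 1.960
z_β = 0.22 · 7.483 - 1.960
z_β = -0.314

Power = Φ(z_β) = Φ(-0.314) ≈ 0.377

Effect size d = 0.22 is small by Cohen's convention (0.2/0.5/0.8).

Threshold: power ≥ 0.80 is conventionally adequate.
Power ≈ 0.38 → the study is underpowered (power < 0.80).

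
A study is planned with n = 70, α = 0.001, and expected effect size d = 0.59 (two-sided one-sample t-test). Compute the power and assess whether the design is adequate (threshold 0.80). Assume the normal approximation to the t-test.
Power ≈ 0.95; the study is adequately powered (power ≥ 0.80)

Power calculation (one-sample t-test, normal approximation):
z_β = d · √n - z_{α/2}
z_β = 0.59 · √70 - 3.291
z_β = 0.59 · 8.367 - 3.291
z_β = 1.646

Power = Φ(z_β) = Φ(1.646) ≈ 0.950

Effect size d = 0.59 is medium by Cohen's convention (0.2/0.5/0.8).

Threshold: power ≥ 0.80 is conventionally adequate.
Power ≈ 0.95 → the study is adequately powered (power ≥ 0.80).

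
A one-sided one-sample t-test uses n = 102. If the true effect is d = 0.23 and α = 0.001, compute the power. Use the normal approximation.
Power ≈ 0.22

Power calculation (one-sample t-test, normal approximation):
z_β = d · √n - z_α
z_β = 0.23 · √102 - 3.090
z_β = 0.23 · 10.100 - 3.090
z_β = -0.767

Power = Φ(z_β) = Φ(-0.767) ≈ 0.221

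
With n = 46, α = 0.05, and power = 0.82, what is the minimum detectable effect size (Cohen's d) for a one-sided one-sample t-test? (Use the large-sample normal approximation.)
d ≈ 0.38

Minimum detectable effect (one-sample t-test, normal approximation):
d = (z_α + z_β) / √n
d = (1.645 + 0.915) / √46
d = 2.560 / 6.782
d ≈ 0.38

By Cohen's convention (0.2 small / 0.5 medium / 0.8 large): small effect.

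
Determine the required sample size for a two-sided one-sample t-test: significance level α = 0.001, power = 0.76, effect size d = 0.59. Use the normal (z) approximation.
n = 46

Sample size formula (one-sample t-test, normal approximation):
n = ((z_{α/2} + z_β) / d)²

z_{α/2} = 3.291 (for α = 0.001, two-sided)
z_β = 0.706 (for power = 0.76)
d = 0.59

n = ((3.291 + 0.706) / 0.59)²
n = (6.775)²
n ≈ 45.90
Round up to the next whole number: n = 46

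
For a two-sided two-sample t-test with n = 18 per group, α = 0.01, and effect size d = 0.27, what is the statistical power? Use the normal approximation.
Power ≈ 0.04

Power calculation (two-sample t-test, normal approximation):
z_β = d · √(n/2) - z_{α/2}
z_β = 0.27 · √(18/2) - 2.576
z_β = 0.27 · 3.000 - 2.576
z_β = -1.766

Power = Φ(z_β) = Φ(-1.766) ≈ 0.039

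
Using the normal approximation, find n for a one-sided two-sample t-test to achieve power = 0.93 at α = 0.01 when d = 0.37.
n = 212 per group

Sample size formula (two-sample t-test, normal approximation):
n = 2 · ((z_α + z_β) / d)²

z_α = 2.326 (for α = 0.01, one-sided)
z_β = 1.476 (for power = 0.93)
d = 0.37

n = 2 · ((2.326 + 1.476) / 0.37)²
n = 2 · (10.276)²
n ≈ 211.19
Round up to the next whole number: n = 212 per group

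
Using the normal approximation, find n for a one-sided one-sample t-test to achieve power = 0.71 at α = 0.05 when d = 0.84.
n = 7

Sample size formula (one-sample t-test, normal approximation):
n = ((z_α + z_β) / d)²

z_α = 1.645 (for α = 0.05, one-sided)
z_β = 0.553 (for power = 0.71)
d = 0.84

n = ((1.645 + 0.553) / 0.84)²
n = (2.617)²
n ≈ 6.85
Round up to the next whole number: n = 7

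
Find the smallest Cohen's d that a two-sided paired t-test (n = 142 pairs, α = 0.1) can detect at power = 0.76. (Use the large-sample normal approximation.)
d ≈ 0.20

Minimum detectable effect (paired t-test, normal approximation):
d = (z_{α/2} + z_β) / √n
d = (1.645 + 0.706) / √142
d = 2.351 / 11.916
d ≈ 0.20

By Cohen's convention (0.2 small / 0.5 medium / 0.8 large): small effect.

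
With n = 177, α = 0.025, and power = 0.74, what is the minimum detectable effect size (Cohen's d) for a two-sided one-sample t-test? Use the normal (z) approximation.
d ≈ 0.22

Minimum detectable effect (one-sample t-test, normal approximation):
d = (z_{α/2} + z_β) / √n
d = (2.241 + 0.643) / √177
d = 2.885 / 13.304
d ≈ 0.22

By Cohen's convention (0.2 small / 0.5 medium / 0.8 large): small effect.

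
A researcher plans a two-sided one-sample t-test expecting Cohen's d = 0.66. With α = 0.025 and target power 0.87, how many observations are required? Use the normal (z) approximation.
n = 27

Sample size formula (one-sample t-test, normal approximation):
n = ((z_{α/2} + z_β) / d)²

z_{α/2} = 2.241 (for α = 0.025, two-sided)
z_β = 1.126 (for power = 0.87)
d = 0.66

n = ((2.241 + 1.126) / 0.66)²
n = (5.102)²
n ≈ 26.03
Round up to the next whole number: n = 27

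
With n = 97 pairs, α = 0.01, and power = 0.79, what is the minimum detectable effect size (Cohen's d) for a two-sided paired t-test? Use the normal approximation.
d ≈ 0.34

Minimum detectable effect (paired t-test, normal approximation):
d = (z_{α/2} + z_β) / √n
d = (2.576 + 0.806) / √97
d = 3.382 / 9.849
d ≈ 0.34

By Cohen's convention (0.2 small / 0.5 medium / 0.8 large): small effect.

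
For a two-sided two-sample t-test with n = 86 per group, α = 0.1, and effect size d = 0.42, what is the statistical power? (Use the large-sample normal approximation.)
Power ≈ 0.87

Power calculation (two-sample t-test, normal approximation):
z_β = d · √(n/2) - z_{α/2}
z_β = 0.42 · √(86/2) - 1.645
z_β = 0.42 · 6.557 - 1.645
z_β = 1.109

Power = Φ(z_β) = Φ(1.109) ≈ 0.866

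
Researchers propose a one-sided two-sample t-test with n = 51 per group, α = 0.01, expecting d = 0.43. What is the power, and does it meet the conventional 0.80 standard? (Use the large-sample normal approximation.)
Power ≈ 0.44; the study is underpowered (power < 0.80)

Power calculation (two-sample t-test, normal approximation):
z_β = d · √(n/2) - z_α
z_β = 0.43 · √(51/2) - 2.326
z_β = 0.43 · 5.050 - 2.326
z_β = -0.155

Power = Φ(z_β) = Φ(-0.155) ≈ 0.438

Effect size d = 0.43 is small by Cohen's convention (0.2/0.5/0.8).

Threshold: power ≥ 0.80 is conventionally adequate.
Power ≈ 0.44 → the study is underpowered (power < 0.80).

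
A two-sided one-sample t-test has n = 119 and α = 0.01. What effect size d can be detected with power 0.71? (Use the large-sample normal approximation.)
d ≈ 0.29

Minimum detectable effect (one-sample t-test, normal approximation):
d = (z_{α/2} + z_β) / √n
d = (2.576 + 0.553) / √119
d = 3.129 / 10.909
d ≈ 0.29

By Cohen's convention (0.2 small / 0.5 medium / 0.8 large): small effect.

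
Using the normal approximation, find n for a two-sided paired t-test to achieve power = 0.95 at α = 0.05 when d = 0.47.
n = 59 pairs

Sample size formula (paired t-test, normal approximation):
n = ((z_{α/2} + z_β) / d)²

z_{α/2} = 1.960 (for α = 0.05, two-sided)
z_β = 1.645 (for power = 0.95)
d = 0.47

n = ((1.960 + 1.645) / 0.47)²
n = (7.670)²
n ≈ 58.83
Round up to the next whole number: n = 59 pairs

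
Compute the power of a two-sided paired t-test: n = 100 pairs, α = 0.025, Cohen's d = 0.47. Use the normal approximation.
Power ≈ 0.99

Power calculation (paired t-test, normal approximation):
z_β = d · √n - z_{α/2}
z_β = 0.47 · √100 - 2.241
z_β = 0.47 · 10.000 - 2.241
z_β = 2.459

Power = Φ(z_β) = Φ(2.459) ≈ 0.993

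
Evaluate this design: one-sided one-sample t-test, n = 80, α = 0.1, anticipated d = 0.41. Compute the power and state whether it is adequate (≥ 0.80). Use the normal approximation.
Power ≈ 0.99; the study is adequately powered (power ≥ 0.80)

Power calculation (one-sample t-test, normal approximation):
z_β = d · √n - z_α
z_β = 0.41 · √80 - 1.282
z_β = 0.41 · 8.944 - 1.282
z_β = 2.386

Power = Φ(z_β) = Φ(2.386) ≈ 0.991

Effect size d = 0.41 is small by Cohen's convention (0.2/0.5/0.8).

Threshold: power ≥ 0.80 is conventionally adequate.
Power ≈ 0.99 → the study is adequately powered (power ≥ 0.80).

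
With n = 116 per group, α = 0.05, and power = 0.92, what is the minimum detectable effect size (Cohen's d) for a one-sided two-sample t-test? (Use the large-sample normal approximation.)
d ≈ 0.40

Minimum detectable effect (two-sample t-test, normal approximation):
d = (z_α + z_β) / √(n/2)
d = (1.645 + 1.405) / √(116/2)
d = 3.050 / 7.616
d ≈ 0.40

By Cohen's convention (0.2 small / 0.5 medium / 0.8 large): small effect.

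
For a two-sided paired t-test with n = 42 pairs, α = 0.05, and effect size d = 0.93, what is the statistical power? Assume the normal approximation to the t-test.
Power ≈ 1.00

Power calculation (paired t-test, normal approximation):
z_β = d · √n - z_{α/2}
z_β = 0.93 · √42 - 1.960
z_β = 0.93 · 6.481 - 1.960
z_β = 4.067

Power = Φ(z_β) = Φ(4.067) ≈ 1.000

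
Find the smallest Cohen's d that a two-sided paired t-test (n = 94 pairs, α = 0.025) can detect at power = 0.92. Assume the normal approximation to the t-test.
d ≈ 0.38

Minimum detectable effect (paired t-test, normal approximation):
d = (z_{α/2} + z_β) / √n
d = (2.241 + 1.405) / √94
d = 3.646 / 9.695
d ≈ 0.38

By Cohen's convention (0.2 small / 0.5 medium / 0.8 large): small effect.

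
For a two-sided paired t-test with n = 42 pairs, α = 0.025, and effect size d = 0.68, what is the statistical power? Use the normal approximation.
Power ≈ 0.98

Power calculation (paired t-test, normal approximation):
z_β = d · √n - z_{α/2}
z_β = 0.68 · √42 - 2.241
z_β = 0.68 · 6.481 - 2.241
z_β = 2.166

Power = Φ(z_β) = Φ(2.166) ≈ 0.985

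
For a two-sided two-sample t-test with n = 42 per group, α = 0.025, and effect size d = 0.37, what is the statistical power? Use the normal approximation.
Power ≈ 0.29

Power calculation (two-sample t-test, normal approximation):
z_β = d · √(n/2) - z_{α/2}
z_β = 0.37 · √(42/2) - 2.241
z_β = 0.37 · 4.583 - 2.241
z_β = -0.546

Power = Φ(z_β) = Φ(-0.546) ≈ 0.293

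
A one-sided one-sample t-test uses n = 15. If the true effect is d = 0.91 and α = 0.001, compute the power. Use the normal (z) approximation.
Power ≈ 0.67

Power calculation (one-sample t-test, normal approximation):
z_β = d · √n - z_α
z_β = 0.91 · √15 - 3.090
z_β = 0.91 · 3.873 - 3.090
z_β = 0.434

Power = Φ(z_β) = Φ(0.434) ≈ 0.668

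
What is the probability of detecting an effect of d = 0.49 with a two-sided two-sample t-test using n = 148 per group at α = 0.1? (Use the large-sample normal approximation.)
Power ≈ 0.99

Power calculation (two-sample t-test, normal approximation):
z_β = d · √(n/2) - z_{α/2}
z_β = 0.49 · √(148/2) - 1.645
z_β = 0.49 · 8.602 - 1.645
z_β = 2.570

Power = Φ(z_β) = Φ(2.570) ≈ 0.995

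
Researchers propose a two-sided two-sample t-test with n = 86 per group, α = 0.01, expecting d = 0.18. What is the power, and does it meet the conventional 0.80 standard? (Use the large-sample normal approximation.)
Power ≈ 0.08; the study is underpowered (power < 0.80)

Power calculation (two-sample t-test, normal approximation):
z_β = d · √(n/2) - z_{α/2}
z_β = 0.18 · √(86/2) - 2.576
z_β = 0.18 · 6.557 - 2.576
z_β = -1.395

Power = Φ(z_β) = Φ(-1.395) ≈ 0.081

Effect size d = 0.18 is very small by Cohen's convention (0.2/0.5/0.8).

Threshold: power ≥ 0.80 is conventionally adequate.
Power ≈ 0.08 → the study is underpowered (power < 0.80).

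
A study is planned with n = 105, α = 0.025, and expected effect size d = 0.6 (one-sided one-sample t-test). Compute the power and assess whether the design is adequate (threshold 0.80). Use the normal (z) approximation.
Power ≈ 1.00; the study is adequately powered (power ≥ 0.80)

Power calculation (one-sample t-test, normal approximation):
z_β = d · √n - z_α
z_β = 0.6 · √105 - 1.960
z_β = 0.6 · 10.247 - 1.960
z_β = 4.188

Power = Φ(z_β) = Φ(4.188) ≈ 1.000

Effect size d = 0.6 is medium by Cohen's convention (0.2/0.5/0.8).

Threshold: power ≥ 0.80 is conventionally adequate.
Power ≈ 1.00 → the study is adequately powered (power ≥ 0.80).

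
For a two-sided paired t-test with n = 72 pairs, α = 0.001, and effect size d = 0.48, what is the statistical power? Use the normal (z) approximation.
Power ≈ 0.78

Power calculation (paired t-test, normal approximation):
z_β = d · √n - z_{α/2}
z_β = 0.48 · √72 - 3.291
z_β = 0.48 · 8.485 - 3.291
z_β = 0.782

Power = Φ(z_β) = Φ(0.782) ≈ 0.783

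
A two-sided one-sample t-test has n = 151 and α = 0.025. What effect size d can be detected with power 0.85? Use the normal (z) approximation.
d ≈ 0.27

Minimum detectable effect (one-sample t-test, normal approximation):
d = (z_{α/2} + z_β) / √n
d = (2.241 + 1.036) / √151
d = 3.278 / 12.288
d ≈ 0.27

By Cohen's convention (0.2 small / 0.5 medium / 0.8 large): small effect.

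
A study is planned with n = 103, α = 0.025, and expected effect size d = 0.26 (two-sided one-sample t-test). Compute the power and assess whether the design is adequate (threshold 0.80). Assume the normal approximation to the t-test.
Power ≈ 0.65; the study is underpowered (power < 0.80)

Power calculation (one-sample t-test, normal approximation):
z_β = d · √n - z_{α/2}
z_β = 0.26 · √103 - 2.241
z_β = 0.26 · 10.149 - 2.241
z_β = 0.397

Power = Φ(z_β) = Φ(0.397) ≈ 0.654

Effect size d = 0.26 is small by Cohen's convention (0.2/0.5/0.8).

Threshold: power ≥ 0.80 is conventionally adequate.
Power ≈ 0.65 → the study is underpowered (power < 0.80).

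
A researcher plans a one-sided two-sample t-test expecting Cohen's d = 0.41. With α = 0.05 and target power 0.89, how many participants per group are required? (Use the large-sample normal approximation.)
n = 99 per group

Sample size formula (two-sample t-test, normal approximation):
n = 2 · ((z_α + z_β) / d)²

z_α = 1.645 (for α = 0.05, one-sided)
z_β = 1.227 (for power = 0.89)
d = 0.41

n = 2 · ((1.645 + 1.227) / 0.41)²
n = 2 · (7.005)²
n ≈ 98.14
Round up to the next whole number: n = 99 per group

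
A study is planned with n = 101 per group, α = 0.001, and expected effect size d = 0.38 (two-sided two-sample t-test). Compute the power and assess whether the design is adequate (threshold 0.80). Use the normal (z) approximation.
Power ≈ 0.28; the study is underpowered (power < 0.80)

Power calculation (two-sample t-test, normal approximation):
z_β = d · √(n/2) - z_{α/2}
z_β = 0.38 · √(101/2) - 3.291
z_β = 0.38 · 7.106 - 3.291
z_β = -0.590

Power = Φ(z_β) = Φ(-0.590) ≈ 0.278

Effect size d = 0.38 is small by Cohen's convention (0.2/0.5/0.8).

Threshold: power ≥ 0.80 is conventionally adequate.
Power ≈ 0.28 → the study is underpowered (power < 0.80).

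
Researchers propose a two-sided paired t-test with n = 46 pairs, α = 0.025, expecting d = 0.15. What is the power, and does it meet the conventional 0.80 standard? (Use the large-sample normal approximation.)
Power ≈ 0.11; the study is underpowered (power < 0.80)

Power calculation (paired t-test, normal approximation):
z_β = d · √n - z_{α/2}
z_β = 0.15 · √46 - 2.241
z_β = 0.15 · 6.782 - 2.241
z_β = -1.224

Power = Φ(z_β) = Φ(-1.224) ≈ 0.110

Effect size d = 0.15 is very small by Cohen's convention (0.2/0.5/0.8).

Threshold: power ≥ 0.80 is conventionally adequate.
Power ≈ 0.11 → the study is underpowered (power < 0.80).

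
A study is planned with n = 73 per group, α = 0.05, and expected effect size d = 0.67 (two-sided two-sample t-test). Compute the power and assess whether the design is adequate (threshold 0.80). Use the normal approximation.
Power ≈ 0.98; the study is adequately powered (power ≥ 0.80)

Power calculation (two-sample t-test, normal approximation):
z_β = d · √(n/2) - z_{α/2}
z_β = 0.67 · √(73/2) - 1.960
z_β = 0.67 · 6.042 - 1.960
z_β = 2.088

Power = Φ(z_β) = Φ(2.088) ≈ 0.982

Effect size d = 0.67 is medium by Cohen's convention (0.2/0.5/0.8).

Threshold: power ≥ 0.80 is conventionally adequate.
Power ≈ 0.98 → the study is adequately powered (power ≥ 0.80).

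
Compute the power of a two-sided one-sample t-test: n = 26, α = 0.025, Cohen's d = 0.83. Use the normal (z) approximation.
Power ≈ 0.98

Power calculation (one-sample t-test, normal approximation):
z_β = d · √n - z_{α/2}
z_β = 0.83 · √26 - 2.241
z_β = 0.83 · 5.099 - 2.241
z_β = 1.991

Power = Φ(z_β) = Φ(1.991) ≈ 0.977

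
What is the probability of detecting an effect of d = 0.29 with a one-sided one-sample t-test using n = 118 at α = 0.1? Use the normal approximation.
Power ≈ 0.97

Power calculation (one-sample t-test, normal approximation):
z_β = d · √n - z_α
z_β = 0.29 · √118 - 1.282
z_β = 0.29 · 10.863 - 1.282
z_β = 1.869

Power = Φ(z_β) = Φ(1.869) ≈ 0.969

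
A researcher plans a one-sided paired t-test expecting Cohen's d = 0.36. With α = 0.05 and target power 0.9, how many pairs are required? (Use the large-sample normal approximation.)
n = 67 pairs

Sample size formula (paired t-test, normal approximation):
n = ((z_α + z_β) / d)²

z_α = 1.645 (for α = 0.05, one-sided)
z_β = 1.282 (for power = 0.9)
d = 0.36

n = ((1.645 + 1.282) / 0.36)²
n = (8.131)²
n ≈ 66.11
Round up to the next whole number: n = 67 pairs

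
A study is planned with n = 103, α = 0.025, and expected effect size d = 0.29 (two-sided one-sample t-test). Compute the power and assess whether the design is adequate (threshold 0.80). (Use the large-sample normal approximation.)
Power ≈ 0.76; the study is underpowered (power < 0.80)

Power calculation (one-sample t-test, normal approximation):
z_β = d · √n - z_{α/2}
z_β = 0.29 · √103 - 2.241
z_β = 0.29 · 10.149 - 2.241
z_β = 0.702

Power = Φ(z_β) = Φ(0.702) ≈ 0.759

Effect size d = 0.29 is small by Cohen's convention (0.2/0.5/0.8).

Threshold: power ≥ 0.80 is conventionally adequate.
Power ≈ 0.76 → the study is underpowered (power < 0.80).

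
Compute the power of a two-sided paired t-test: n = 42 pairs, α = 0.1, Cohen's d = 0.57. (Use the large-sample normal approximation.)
Power ≈ 0.98

Power calculation (paired t-test, normal approximation):
z_β = d · √n - z_{α/2}
z_β = 0.57 · √42 - 1.645
z_β = 0.57 · 6.481 - 1.645
z_β = 2.049

Power = Φ(z_β) = Φ(2.049) ≈ 0.980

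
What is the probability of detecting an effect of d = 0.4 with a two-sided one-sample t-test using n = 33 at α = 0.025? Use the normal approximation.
Power ≈ 0.52

Power calculation (one-sample t-test, normal approximation):
z_β = d · √n - z_{α/2}
z_β = 0.4 · √33 - 2.241
z_β = 0.4 · 5.745 - 2.241
z_β = 0.056

Power = Φ(z_β) = Φ(0.056) ≈ 0.522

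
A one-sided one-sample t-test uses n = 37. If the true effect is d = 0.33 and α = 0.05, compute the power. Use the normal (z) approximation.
Power ≈ 0.64

Power calculation (one-sample t-test, normal approximation):
z_β = d · √n - z_α
z_β = 0.33 · √37 - 1.645
z_β = 0.33 · 6.083 - 1.645
z_β = 0.362

Power = Φ(z_β) = Φ(0.362) ≈ 0.641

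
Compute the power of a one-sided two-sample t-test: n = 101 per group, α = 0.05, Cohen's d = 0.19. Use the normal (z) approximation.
Power ≈ 0.38

Power calculation (two-sample t-test, normal approximation):
z_β = d · √(n/2) - z_α
z_β = 0.19 · √(101/2) - 1.645
z_β = 0.19 · 7.106 - 1.645
z_β = -0.295

Power = Φ(z_β) = Φ(-0.295) ≈ 0.384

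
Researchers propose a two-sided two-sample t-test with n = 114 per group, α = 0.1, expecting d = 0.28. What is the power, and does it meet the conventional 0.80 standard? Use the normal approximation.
Power ≈ 0.68; the study is underpowered (power < 0.80)

Power calculation (two-sample t-test, normal approximation):
z_β = d · √(n/2) - z_{α/2}
z_β = 0.28 · √(114/2) - 1.645
z_β = 0.28 · 7.550 - 1.645
z_β = 0.469

Power = Φ(z_β) = Φ(0.469) ≈ 0.681

Effect size d = 0.28 is small by Cohen's convention (0.2/0.5/0.8).

Threshold: power ≥ 0.80 is conventionally adequate.
Power ≈ 0.68 → the study is underpowered (power < 0.80).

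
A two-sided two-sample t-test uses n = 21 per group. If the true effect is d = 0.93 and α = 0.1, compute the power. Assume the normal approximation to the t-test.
Power ≈ 0.91

Power calculation (two-sample t-test, normal approximation):
z_β = d · √(n/2) - z_{α/2}
z_β = 0.93 · √(21/2) - 1.645
z_β = 0.93 · 3.240 - 1.645
z_β = 1.369

Power = Φ(z_β) = Φ(1.369) ≈ 0.914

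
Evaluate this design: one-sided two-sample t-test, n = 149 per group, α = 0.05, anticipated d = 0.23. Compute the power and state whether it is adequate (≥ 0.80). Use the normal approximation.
Power ≈ 0.63; the study is underpowered (power < 0.80)

Power calculation (two-sample t-test, normal approximation):
z_β = d · √(n/2) - z_α
z_β = 0.23 · √(149/2) - 1.645
z_β = 0.23 · 8.631 - 1.645
z_β = 0.340

Power = Φ(z_β) = Φ(0.340) ≈ 0.633

Effect size d = 0.23 is small by Cohen's convention (0.2/0.5/0.8).

Threshold: power ≥ 0.80 is conventionally adequate.
Power ≈ 0.63 → the study is underpowered (power < 0.80).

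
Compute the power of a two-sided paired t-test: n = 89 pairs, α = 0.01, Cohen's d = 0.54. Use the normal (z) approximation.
Power ≈ 0.99

Power calculation (paired t-test, normal approximation):
z_β = d · √n - z_{α/2}
z_β = 0.54 · √89 - 2.576
z_β = 0.54 · 9.434 - 2.576
z_β = 2.519

Power = Φ(z_β) = Φ(2.519) ≈ 0.994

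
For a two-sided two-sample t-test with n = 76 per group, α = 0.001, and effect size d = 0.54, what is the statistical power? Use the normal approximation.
Power ≈ 0.52

Power calculation (two-sample t-test, normal approximation):
z_β = d · √(n/2) - z_{α/2}
z_β = 0.54 · √(76/2) - 3.291
z_β = 0.54 · 6.164 - 3.291
z_β = 0.038

Power = Φ(z_β) = Φ(0.038) ≈ 0.515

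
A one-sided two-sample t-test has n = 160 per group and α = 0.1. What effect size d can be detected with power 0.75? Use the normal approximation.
d ≈ 0.22

Minimum detectable effect (two-sample t-test, normal approximation):
d = (z_α + z_β) / √(n/2)
d = (1.282 + 0.674) / √(160/2)
d = 1.956 / 8.944
d ≈ 0.22

By Cohen's convention (0.2 small / 0.5 medium / 0.8 large): small effect.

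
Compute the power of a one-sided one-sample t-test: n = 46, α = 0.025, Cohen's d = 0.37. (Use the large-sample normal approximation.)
Power ≈ 0.71

Power calculation (one-sample t-test, normal approximation):
z_β = d · √n - z_α
z_β = 0.37 · √46 - 1.960
z_β = 0.37 · 6.782 - 1.960
z_β = 0.549

Power = Φ(z_β) = Φ(0.549) ≈ 0.709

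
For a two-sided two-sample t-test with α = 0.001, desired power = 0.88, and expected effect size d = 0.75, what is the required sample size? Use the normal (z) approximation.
n = 71 per group

Sample size formula (two-sample t-test, normal approximation):
n = 2 · ((z_{α/2} + z_β) / d)²

z_{α/2} = 3.291 (for α = 0.001, two-sided)
z_β = 1.175 (for power = 0.88)
d = 0.75

n = 2 · ((3.291 + 1.175) / 0.75)²
n = 2 · (5.955)²
n ≈ 70.92
Round up to the next whole number: n = 71 per group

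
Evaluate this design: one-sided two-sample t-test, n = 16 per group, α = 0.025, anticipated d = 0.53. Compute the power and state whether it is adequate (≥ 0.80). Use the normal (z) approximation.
Power ≈ 0.32; the study is underpowered (power < 0.80)

Power calculation (two-sample t-test, normal approximation):
z_β = d · √(n/2) - z_α
z_β = 0.53 · √(16/2) - 1.960
z_β = 0.53 · 2.828 - 1.960
z_β = -0.461

Power = Φ(z_β) = Φ(-0.461) ≈ 0.322

Effect size d = 0.53 is medium by Cohen's convention (0.2/0.5/0.8).

Threshold: power ≥ 0.80 is conventionally adequate.
Power ≈ 0.32 → the study is underpowered (power < 0.80).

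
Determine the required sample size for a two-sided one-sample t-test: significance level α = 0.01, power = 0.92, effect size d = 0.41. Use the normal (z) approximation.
n = 95

Sample size formula (one-sample t-test, normal approximation):
n = ((z_{α/2} + z_β) / d)²

z_{α/2} = 2.576 (for α = 0.01, two-sided)
z_β = 1.405 (for power = 0.92)
d = 0.41

n = ((2.576 + 1.405) / 0.41)²
n = (9.710)²
n ≈ 94.28
Round up to the next whole number: n = 95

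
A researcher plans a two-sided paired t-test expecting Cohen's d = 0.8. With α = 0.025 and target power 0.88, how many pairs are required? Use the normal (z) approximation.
n = 19 pairs

Sample size formula (paired t-test, normal approximation):
n = ((z_{α/2} + z_β) / d)²

z_{α/2} = 2.241 (for α = 0.025, two-sided)
z_β = 1.175 (for power = 0.88)
d = 0.8

n = ((2.241 + 1.175) / 0.8)²
n = (4.270)²
n ≈ 18.23
Round up to the next whole number: n = 19 pairs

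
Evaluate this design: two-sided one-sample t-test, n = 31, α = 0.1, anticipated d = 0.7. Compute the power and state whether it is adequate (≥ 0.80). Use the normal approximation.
Power ≈ 0.99; the study is adequately powered (power ≥ 0.80)

Power calculation (one-sample t-test, normal approximation):
z_β = d · √n - z_{α/2}
z_β = 0.7 · √31 - 1.645
z_β = 0.7 · 5.568 - 1.645
z_β = 2.253

Power = Φ(z_β) = Φ(2.253) ≈ 0.988

Effect size d = 0.7 is medium by Cohen's convention (0.2/0.5/0.8).

Threshold: power ≥ 0.80 is conventionally adequate.
Power ≈ 0.99 → the study is adequately powered (power ≥ 0.80).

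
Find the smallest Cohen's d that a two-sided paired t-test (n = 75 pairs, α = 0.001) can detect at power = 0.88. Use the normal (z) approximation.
d ≈ 0.52

Minimum detectable effect (paired t-test, normal approximation):
d = (z_{α/2} + z_β) / √n
d = (3.291 + 1.175) / √75
d = 4.466 / 8.660
d ≈ 0.52

By Cohen's convention (0.2 small / 0.5 medium / 0.8 large): medium effect.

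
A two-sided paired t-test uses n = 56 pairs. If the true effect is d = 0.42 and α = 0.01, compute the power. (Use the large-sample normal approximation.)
Power ≈ 0.71

Power calculation (paired t-test, normal approximation):
z_β = d · √n - z_{α/2}
z_β = 0.42 · √56 - 2.576
z_β = 0.42 · 7.483 - 2.576
z_β = 0.567

Power = Φ(z_β) = Φ(0.567) ≈ 0.715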